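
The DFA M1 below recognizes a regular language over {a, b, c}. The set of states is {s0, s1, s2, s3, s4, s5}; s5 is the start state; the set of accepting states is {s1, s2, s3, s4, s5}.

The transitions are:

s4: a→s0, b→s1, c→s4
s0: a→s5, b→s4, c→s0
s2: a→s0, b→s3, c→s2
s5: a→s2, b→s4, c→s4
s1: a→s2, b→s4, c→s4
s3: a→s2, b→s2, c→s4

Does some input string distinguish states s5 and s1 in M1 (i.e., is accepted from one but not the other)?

No

All states are reachable from the start state.
P0 = {s1,s2,s3,s4,s5} | {s0}.
On input a, block {s1,s2,s3,s4,s5} splits into {s1,s3,s5} and {s2,s4}.
No further refinement is possible. Final partition (3 blocks): {s1,s3,s5} | {s0} | {s2,s4}.
s5 and s1 lie in the same block of the stable partition, so they are equivalent — no string distinguishes them.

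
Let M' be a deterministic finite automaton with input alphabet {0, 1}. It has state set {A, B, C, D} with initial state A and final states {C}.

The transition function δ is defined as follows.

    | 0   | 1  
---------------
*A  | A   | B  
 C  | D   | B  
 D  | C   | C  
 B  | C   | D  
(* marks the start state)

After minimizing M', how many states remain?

4

All states are reachable from the start state.
Initial partition by acceptance: {C} | {A,B,D}.
Split {A,B,D} by δ(·,0) → {B,D} and {A}.
Refine {B,D} on symbol 1: members go to different blocks, giving {B} and {D}.
No further refinement is possible. Final partition (4 blocks): {C} | {B} | {A} | {D}.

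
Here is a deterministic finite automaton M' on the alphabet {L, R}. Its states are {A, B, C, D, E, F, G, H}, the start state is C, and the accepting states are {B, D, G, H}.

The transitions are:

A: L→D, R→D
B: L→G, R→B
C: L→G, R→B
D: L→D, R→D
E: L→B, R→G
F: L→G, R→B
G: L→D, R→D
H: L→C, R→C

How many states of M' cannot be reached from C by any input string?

4

BFS from C reaches {B, C, D, G}; the 4 state(s) A, E, F, H are never visited.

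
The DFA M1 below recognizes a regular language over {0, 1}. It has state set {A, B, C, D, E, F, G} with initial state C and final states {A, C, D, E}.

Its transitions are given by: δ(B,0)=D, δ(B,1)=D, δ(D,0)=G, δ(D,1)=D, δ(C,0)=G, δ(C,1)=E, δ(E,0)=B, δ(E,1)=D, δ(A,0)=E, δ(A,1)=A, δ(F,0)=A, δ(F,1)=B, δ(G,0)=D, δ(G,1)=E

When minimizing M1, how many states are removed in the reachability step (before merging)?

2

No path from C leads to A, F; the other 5 states are all reachable.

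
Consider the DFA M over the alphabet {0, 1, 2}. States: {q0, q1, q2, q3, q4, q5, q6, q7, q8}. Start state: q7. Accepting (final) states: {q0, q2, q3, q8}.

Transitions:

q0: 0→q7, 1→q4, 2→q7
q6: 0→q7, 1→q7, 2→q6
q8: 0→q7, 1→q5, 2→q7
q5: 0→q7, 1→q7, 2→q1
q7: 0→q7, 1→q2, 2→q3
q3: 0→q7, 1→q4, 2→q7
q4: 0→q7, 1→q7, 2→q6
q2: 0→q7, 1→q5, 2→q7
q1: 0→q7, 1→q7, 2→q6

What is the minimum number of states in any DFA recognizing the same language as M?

Reachable states from the start: {q1,q2,q3,q4,q5,q6,q7}. Unreachable: {q0,q8} — drop them.
Start with accepting vs non-accepting: {q2,q3} | {q1,q4,q5,q6,q7}.
Split {q1,q4,q5,q6,q7} by δ(·,1) → {q1,q4,q5,q6} and {q7}.
The partition is now stable with 3 blocks: {q2,q3} | {q1,q4,q5,q6} | {q7}.

3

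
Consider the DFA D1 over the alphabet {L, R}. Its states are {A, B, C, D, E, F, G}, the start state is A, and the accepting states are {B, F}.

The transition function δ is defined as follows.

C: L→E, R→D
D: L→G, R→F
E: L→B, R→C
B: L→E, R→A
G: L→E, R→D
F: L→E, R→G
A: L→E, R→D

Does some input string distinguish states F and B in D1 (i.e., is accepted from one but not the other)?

Every state is reachable, so we keep all 7.
Initial partition by acceptance: {B,F} | {A,C,D,E,G}.
Refine {A,C,D,E,G} on symbol L: members go to different blocks, giving {A,C,D,G} and {E}.
Split {A,C,D,G} by δ(·,L) → {A,C,G} and {D}.
Stable partition: {B,F} | {A,C,G} | {E} | {D} — 4 equivalence classes.
F and B lie in the same block of the stable partition, so they are equivalent — no string distinguishes them.

No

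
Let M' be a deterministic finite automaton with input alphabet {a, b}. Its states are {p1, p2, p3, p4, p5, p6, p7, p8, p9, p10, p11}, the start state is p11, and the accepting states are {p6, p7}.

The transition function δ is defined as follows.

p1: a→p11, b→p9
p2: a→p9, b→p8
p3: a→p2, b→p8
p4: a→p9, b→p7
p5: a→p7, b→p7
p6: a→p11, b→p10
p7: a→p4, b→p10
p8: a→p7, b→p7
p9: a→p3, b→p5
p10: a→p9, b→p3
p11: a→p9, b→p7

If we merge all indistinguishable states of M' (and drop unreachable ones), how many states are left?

5

States {p1,p6} cannot be reached from the start state, so discard them.
Initial partition by acceptance: {p7} | {p2,p3,p4,p5,p8,p9,p10,p11}.
Split {p2,p3,p4,p5,p8,p9,p10,p11} by δ(·,a) → {p2,p3,p4,p9,p10,p11} and {p5,p8}.
Refine {p2,p3,p4,p9,p10,p11} on symbol b: members go to different blocks, giving {p2,p3,p9} and {p4,p11} and {p10}.
Stable partition: {p7} | {p2,p3,p9} | {p5,p8} | {p4,p11} | {p10} — 5 equivalence classes.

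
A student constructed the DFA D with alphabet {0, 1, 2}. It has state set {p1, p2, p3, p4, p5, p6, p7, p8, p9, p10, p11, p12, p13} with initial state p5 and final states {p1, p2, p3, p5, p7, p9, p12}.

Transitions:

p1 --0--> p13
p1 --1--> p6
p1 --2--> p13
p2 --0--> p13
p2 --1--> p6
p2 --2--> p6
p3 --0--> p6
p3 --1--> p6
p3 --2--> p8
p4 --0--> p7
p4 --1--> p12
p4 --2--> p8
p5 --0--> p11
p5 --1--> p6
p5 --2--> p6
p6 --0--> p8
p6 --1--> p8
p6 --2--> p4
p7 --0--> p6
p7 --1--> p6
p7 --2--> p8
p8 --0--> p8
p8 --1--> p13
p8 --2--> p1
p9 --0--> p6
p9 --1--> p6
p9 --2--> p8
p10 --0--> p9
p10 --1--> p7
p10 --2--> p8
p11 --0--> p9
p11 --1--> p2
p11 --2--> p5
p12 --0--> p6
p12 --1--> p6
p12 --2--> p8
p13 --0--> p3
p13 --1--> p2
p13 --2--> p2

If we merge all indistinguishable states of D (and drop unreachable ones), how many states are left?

7

Reachable states from the start: {p1,p2,p3,p4,p5,p6,p7,p8,p9,p11,p12,p13}. Unreachable: {p10} — drop them.
P0 = {p1,p2,p3,p5,p7,p9,p12} | {p4,p6,p8,p11,p13}.
On input 0, block {p4,p6,p8,p11,p13} splits into {p4,p11,p13} and {p6,p8}.
Refine {p1,p2,p3,p5,p7,p9,p12} on symbol 0: members go to different blocks, giving {p3,p7,p9,p12} and {p1,p2,p5}.
On input 1, block {p4,p11,p13} splits into {p11,p13} and {p4}.
Split {p6,p8} by δ(·,1) → {p6} and {p8}.
Refine {p1,p2,p5} on symbol 2: members go to different blocks, giving {p2,p5} and {p1}.
The partition is now stable with 7 blocks: {p3,p7,p9,p12} | {p11,p13} | {p6} | {p2,p5} | {p4} | {p8} | {p1}.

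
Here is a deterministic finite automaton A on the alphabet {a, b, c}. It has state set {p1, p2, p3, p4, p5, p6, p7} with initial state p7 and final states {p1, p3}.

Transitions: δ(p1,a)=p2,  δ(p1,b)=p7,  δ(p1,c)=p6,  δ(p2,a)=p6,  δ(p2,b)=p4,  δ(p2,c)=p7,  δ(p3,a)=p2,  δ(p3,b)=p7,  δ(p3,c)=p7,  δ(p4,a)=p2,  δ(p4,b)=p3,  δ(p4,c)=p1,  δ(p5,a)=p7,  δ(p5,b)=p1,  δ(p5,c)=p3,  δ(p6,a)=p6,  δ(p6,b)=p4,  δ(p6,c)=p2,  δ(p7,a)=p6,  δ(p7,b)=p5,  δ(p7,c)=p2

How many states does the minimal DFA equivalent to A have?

3

Every state is reachable, so we keep all 7.
P0 = {p1,p3} | {p2,p4,p5,p6,p7}.
Refine {p2,p4,p5,p6,p7} on symbol b: members go to different blocks, giving {p2,p6,p7} and {p4,p5}.
The partition is now stable with 3 blocks: {p1,p3} | {p2,p6,p7} | {p4,p5}.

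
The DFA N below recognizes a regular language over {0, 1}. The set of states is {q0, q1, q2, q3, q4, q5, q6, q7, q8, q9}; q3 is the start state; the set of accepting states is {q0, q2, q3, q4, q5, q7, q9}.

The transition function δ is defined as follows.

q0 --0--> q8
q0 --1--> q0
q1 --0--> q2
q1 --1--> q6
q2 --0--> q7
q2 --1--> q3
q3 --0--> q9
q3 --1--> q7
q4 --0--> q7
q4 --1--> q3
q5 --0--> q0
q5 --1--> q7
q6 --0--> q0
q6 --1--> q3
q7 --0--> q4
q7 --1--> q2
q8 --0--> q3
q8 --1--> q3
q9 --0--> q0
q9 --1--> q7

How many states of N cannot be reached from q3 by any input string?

BFS from q3 reaches {q0, q2, q3, q4, q7, q8, q9}; the 3 state(s) q1, q5, q6 are never visited.

3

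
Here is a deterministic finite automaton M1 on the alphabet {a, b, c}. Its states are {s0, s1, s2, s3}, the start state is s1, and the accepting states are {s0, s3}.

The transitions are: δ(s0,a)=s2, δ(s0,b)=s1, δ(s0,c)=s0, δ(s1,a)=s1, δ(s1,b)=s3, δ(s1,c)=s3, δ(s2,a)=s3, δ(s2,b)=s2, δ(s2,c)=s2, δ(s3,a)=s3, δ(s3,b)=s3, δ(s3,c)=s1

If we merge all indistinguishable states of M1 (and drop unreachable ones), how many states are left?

States {s0,s2} cannot be reached from the start state, so discard them.
Initial partition by acceptance: {s3} | {s1}.
Stable partition: {s3} | {s1} — 2 equivalence classes.

2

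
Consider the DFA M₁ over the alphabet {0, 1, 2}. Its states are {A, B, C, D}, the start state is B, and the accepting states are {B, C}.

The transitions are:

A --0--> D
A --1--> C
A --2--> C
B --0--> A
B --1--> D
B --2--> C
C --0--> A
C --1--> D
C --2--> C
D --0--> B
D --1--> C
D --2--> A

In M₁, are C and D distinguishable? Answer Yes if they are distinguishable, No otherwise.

Yes

P0 = {B,C} | {A,D}.
Refine {A,D} on symbol 0: members go to different blocks, giving {A} and {D}.
No further refinement is possible. Final partition (3 blocks): {B,C} | {A} | {D}.
C and D end up in different blocks, so they are distinguishable. For instance, the string 'ε' is accepted from only C.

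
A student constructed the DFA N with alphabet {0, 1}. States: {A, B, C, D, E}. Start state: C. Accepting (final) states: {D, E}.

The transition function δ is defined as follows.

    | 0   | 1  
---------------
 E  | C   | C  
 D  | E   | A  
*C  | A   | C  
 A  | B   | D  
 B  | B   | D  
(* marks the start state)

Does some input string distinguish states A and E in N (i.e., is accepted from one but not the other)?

Every state is reachable, so we keep all 5.
P0 = {D,E} | {A,B,C}.
On input 0, block {D,E} splits into {D} and {E}.
Refine {A,B,C} on symbol 1: members go to different blocks, giving {A,B} and {C}.
No further refinement is possible. Final partition (4 blocks): {D} | {A,B} | {E} | {C}.
A and E end up in different blocks, so they are distinguishable. For instance, the string 'ε' is accepted from only E.

Yes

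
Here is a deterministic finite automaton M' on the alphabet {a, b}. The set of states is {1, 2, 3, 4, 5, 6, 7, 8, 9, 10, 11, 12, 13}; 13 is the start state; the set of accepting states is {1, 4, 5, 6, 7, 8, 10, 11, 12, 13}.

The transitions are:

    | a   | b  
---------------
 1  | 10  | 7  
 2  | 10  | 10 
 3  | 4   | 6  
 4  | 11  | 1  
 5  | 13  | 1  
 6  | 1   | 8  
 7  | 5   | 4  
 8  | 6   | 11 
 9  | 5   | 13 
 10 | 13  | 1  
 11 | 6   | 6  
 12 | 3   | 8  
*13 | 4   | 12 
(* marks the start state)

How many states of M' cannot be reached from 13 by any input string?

2

Starting at 13 and following transitions, the reachable set is {1, 3, 4, 5, 6, 7, 8, 10, 11, 12, 13}. That leaves 2, 9 unreachable — 2 in total.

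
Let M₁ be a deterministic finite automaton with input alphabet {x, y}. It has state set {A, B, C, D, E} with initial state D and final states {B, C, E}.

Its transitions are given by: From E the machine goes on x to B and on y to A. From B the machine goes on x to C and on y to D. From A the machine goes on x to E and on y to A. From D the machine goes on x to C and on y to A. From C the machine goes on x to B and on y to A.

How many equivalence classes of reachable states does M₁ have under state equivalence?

All states are reachable from the start state.
Initial partition by acceptance: {B,C,E} | {A,D}.
Stable partition: {B,C,E} | {A,D} — 2 equivalence classes.

2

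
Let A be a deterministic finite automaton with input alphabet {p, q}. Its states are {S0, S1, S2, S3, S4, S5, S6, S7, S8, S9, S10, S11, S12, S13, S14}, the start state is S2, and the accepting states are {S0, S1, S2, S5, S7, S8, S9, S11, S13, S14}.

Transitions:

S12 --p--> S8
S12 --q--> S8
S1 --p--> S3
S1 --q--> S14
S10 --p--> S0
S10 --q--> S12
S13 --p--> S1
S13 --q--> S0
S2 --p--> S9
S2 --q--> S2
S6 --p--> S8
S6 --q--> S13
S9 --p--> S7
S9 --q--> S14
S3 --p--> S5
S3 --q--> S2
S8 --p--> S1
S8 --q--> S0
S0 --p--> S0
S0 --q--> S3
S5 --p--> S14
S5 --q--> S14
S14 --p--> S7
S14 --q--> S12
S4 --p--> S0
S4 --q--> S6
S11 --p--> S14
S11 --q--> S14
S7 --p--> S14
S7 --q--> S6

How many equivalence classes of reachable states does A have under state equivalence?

First remove the unreachable states {S4,S10,S11}; 12 states remain.
Initial partition by acceptance: {S0,S1,S2,S5,S7,S8,S9,S13,S14} | {S3,S6,S12}.
Split {S0,S1,S2,S5,S7,S8,S9,S13,S14} by δ(·,p) → {S0,S2,S5,S7,S8,S9,S13,S14} and {S1}.
On input p, block {S0,S2,S5,S7,S8,S9,S13,S14} splits into {S0,S2,S5,S7,S9,S14} and {S8,S13}.
On input q, block {S0,S2,S5,S7,S9,S14} splits into {S0,S7,S14} and {S2,S5,S9}.
Split {S3,S6,S12} by δ(·,p) → {S6,S12} and {S3}.
Split {S0,S7,S14} by δ(·,q) → {S7,S14} and {S0}.
Refine {S2,S5,S9} on symbol p: members go to different blocks, giving {S5,S9} and {S2}.
No further refinement is possible. Final partition (8 blocks): {S7,S14} | {S6,S12} | {S1} | {S8,S13} | {S5,S9} | {S3} | {S0} | {S2}.

8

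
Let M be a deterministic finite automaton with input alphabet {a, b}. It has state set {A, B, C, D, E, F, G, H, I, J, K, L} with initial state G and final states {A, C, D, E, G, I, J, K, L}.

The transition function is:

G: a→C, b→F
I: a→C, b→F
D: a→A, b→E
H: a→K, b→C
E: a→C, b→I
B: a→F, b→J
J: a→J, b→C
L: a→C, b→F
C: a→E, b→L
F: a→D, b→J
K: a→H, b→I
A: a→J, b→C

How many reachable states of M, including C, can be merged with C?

2

States {B,H,K} cannot be reached from the start state, so discard them.
P0 = {A,C,D,E,G,I,J,L} | {F}.
On input b, block {A,C,D,E,G,I,J,L} splits into {A,C,D,E,J} and {G,I,L}.
On input b, block {A,C,D,E,J} splits into {A,D,J} and {C,E}.
The partition is now stable with 4 blocks: {A,D,J} | {F} | {G,I,L} | {C,E}.
State C belongs to the block {C,E}, which has 2 states.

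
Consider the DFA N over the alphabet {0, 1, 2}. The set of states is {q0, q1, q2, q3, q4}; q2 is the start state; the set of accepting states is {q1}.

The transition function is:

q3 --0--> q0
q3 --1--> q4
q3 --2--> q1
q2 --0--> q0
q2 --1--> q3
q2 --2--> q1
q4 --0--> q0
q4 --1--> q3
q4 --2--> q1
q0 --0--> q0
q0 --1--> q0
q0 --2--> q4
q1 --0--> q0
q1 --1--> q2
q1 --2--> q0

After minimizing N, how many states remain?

All states are reachable from the start state.
P0 = {q1} | {q0,q2,q3,q4}.
Split {q0,q2,q3,q4} by δ(·,2) → {q2,q3,q4} and {q0}.
No further refinement is possible. Final partition (3 blocks): {q1} | {q2,q3,q4} | {q0}.

3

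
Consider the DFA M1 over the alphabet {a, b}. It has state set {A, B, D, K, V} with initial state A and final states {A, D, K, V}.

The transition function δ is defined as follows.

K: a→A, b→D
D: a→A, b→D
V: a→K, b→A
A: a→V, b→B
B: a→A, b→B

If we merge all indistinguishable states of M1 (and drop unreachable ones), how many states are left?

4

Initial partition by acceptance: {A,D,K,V} | {B}.
On input b, block {A,D,K,V} splits into {D,K,V} and {A}.
On input a, block {D,K,V} splits into {D,K} and {V}.
Stable partition: {D,K} | {B} | {A} | {V} — 4 equivalence classes.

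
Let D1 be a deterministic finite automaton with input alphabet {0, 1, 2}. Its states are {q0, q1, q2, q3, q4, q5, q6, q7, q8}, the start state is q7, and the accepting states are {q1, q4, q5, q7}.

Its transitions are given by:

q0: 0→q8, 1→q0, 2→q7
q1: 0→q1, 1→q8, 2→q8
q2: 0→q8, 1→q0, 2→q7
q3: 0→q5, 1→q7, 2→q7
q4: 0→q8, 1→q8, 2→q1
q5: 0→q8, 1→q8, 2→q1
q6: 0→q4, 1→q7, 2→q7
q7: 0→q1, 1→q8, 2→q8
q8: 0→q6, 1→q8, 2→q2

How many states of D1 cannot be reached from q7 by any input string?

2

No path from q7 leads to q3, q5; the other 7 states are all reachable.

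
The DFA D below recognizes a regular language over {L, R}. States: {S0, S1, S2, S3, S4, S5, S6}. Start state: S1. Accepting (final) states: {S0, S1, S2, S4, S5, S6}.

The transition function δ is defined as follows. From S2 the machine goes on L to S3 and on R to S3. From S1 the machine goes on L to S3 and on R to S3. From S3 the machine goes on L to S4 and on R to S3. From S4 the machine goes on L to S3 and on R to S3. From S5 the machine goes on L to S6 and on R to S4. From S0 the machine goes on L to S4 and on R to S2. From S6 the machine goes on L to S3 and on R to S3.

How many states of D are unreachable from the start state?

4

Starting at S1 and following transitions, the reachable set is {S1, S3, S4}. That leaves S0, S2, S5, S6 unreachable — 4 in total.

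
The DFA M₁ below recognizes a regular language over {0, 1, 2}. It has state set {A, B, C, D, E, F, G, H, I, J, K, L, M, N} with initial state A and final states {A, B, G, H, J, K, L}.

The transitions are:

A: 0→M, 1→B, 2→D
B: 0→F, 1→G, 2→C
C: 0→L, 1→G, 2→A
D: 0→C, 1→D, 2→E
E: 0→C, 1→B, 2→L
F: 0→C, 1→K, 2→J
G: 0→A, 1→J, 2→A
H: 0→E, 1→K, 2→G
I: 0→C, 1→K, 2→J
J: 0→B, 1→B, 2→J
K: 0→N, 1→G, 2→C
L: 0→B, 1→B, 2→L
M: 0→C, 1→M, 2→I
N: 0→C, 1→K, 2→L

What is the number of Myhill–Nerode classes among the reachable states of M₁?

7

Reachable states from the start: {A,B,C,D,E,F,G,I,J,K,L,M,N}. Unreachable: {H} — drop them.
Initial partition by acceptance: {A,B,G,J,K,L} | {C,D,E,F,I,M,N}.
Split {A,B,G,J,K,L} by δ(·,0) → {A,B,K} and {G,J,L}.
Refine {A,B,K} on symbol 1: members go to different blocks, giving {B,K} and {A}.
Refine {C,D,E,F,I,M,N} on symbol 0: members go to different blocks, giving {D,E,F,I,M,N} and {C}.
On input 1, block {D,E,F,I,M,N} splits into {E,F,I,N} and {D,M}.
On input 0, block {G,J,L} splits into {J,L} and {G}.
Stable partition: {B,K} | {E,F,I,N} | {J,L} | {A} | {C} | {D,M} | {G} — 7 equivalence classes.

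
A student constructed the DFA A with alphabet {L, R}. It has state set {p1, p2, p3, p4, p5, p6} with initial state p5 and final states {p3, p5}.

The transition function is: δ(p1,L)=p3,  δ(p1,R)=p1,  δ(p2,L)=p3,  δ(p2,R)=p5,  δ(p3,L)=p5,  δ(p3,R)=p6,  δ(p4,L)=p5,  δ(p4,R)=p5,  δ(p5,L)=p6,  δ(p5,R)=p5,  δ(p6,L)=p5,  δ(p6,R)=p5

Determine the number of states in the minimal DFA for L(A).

2

First remove the unreachable states {p1,p2,p3,p4}; 2 states remain.
Initial partition by acceptance: {p5} | {p6}.
Stable partition: {p5} | {p6} — 2 equivalence classes.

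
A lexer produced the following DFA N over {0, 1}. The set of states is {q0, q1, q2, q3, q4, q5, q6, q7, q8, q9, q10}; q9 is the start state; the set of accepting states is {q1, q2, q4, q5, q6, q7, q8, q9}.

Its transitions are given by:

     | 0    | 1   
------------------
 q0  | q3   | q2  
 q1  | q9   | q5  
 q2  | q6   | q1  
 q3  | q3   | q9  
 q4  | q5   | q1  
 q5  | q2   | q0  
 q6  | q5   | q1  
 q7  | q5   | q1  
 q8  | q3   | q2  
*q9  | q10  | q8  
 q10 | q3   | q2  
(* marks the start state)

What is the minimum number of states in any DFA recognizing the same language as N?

States {q4,q7} cannot be reached from the start state, so discard them.
P0 = {q1,q2,q5,q6,q8,q9} | {q0,q3,q10}.
Split {q1,q2,q5,q6,q8,q9} by δ(·,0) → {q1,q2,q5,q6} and {q8,q9}.
Refine {q1,q2,q5,q6} on symbol 0: members go to different blocks, giving {q2,q5,q6} and {q1}.
Split {q2,q5,q6} by δ(·,1) → {q2,q6} and {q5}.
Refine {q2,q6} on symbol 0: members go to different blocks, giving {q2} and {q6}.
Refine {q0,q3,q10} on symbol 1: members go to different blocks, giving {q0,q10} and {q3}.
Split {q8,q9} by δ(·,0) → {q8} and {q9}.
Stable partition: {q2} | {q0,q10} | {q8} | {q1} | {q5} | {q6} | {q3} | {q9} — 8 equivalence classes.

8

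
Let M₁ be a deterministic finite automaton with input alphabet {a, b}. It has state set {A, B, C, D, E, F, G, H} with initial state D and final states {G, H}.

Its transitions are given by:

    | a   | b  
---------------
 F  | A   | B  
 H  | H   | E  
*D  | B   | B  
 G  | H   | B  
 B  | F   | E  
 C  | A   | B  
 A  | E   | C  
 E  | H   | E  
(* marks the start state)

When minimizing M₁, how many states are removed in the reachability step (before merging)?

1

BFS from D reaches {A, B, C, D, E, F, H}; the 1 state(s) G are never visited.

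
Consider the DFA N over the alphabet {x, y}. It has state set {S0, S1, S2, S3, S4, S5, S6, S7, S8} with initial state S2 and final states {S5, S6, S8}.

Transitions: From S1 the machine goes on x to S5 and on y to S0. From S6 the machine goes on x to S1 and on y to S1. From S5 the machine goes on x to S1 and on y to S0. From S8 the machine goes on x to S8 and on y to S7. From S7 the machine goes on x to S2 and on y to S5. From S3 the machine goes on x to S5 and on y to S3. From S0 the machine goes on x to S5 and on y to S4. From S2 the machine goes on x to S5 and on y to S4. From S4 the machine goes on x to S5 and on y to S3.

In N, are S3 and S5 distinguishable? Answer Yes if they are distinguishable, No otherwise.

Yes

First remove the unreachable states {S6,S7,S8}; 6 states remain.
Start with accepting vs non-accepting: {S5} | {S0,S1,S2,S3,S4}.
Stable partition: {S5} | {S0,S1,S2,S3,S4} — 2 equivalence classes.
S3 and S5 end up in different blocks, so they are distinguishable. For instance, the string 'ε' is accepted from only S5.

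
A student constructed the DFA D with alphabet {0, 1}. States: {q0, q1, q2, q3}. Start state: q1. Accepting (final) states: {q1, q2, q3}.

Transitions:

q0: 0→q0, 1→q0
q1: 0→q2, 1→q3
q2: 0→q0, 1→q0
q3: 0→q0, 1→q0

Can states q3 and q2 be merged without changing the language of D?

All states are reachable from the start state.
Start with accepting vs non-accepting: {q1,q2,q3} | {q0}.
On input 0, block {q1,q2,q3} splits into {q2,q3} and {q1}.
The partition is now stable with 3 blocks: {q2,q3} | {q0} | {q1}.
q3 and q2 lie in the same block of the stable partition, so they are equivalent — no string distinguishes them.

Yes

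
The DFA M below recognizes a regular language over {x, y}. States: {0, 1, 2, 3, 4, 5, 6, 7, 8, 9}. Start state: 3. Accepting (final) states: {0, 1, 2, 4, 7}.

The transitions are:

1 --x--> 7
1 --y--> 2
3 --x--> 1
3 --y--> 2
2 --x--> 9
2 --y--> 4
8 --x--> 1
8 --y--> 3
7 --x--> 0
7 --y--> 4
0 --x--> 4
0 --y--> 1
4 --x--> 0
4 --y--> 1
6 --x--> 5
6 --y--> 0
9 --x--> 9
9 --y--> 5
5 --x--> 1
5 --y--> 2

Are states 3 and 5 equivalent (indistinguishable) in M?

Yes

First remove the unreachable states {6,8}; 8 states remain.
P0 = {0,1,2,4,7} | {3,5,9}.
Split {0,1,2,4,7} by δ(·,x) → {0,1,4,7} and {2}.
Split {0,1,4,7} by δ(·,y) → {0,4,7} and {1}.
On input y, block {0,4,7} splits into {0,4} and {7}.
On input x, block {3,5,9} splits into {3,5} and {9}.
The partition is now stable with 6 blocks: {0,4} | {3,5} | {2} | {1} | {7} | {9}.
3 and 5 lie in the same block of the stable partition, so they are equivalent — no string distinguishes them.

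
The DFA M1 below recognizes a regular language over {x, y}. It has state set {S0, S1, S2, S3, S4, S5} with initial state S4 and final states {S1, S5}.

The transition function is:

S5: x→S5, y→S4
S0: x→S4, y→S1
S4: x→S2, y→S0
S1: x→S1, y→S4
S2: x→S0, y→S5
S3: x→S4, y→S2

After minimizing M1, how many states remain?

4

States {S3} cannot be reached from the start state, so discard them.
Initial partition by acceptance: {S1,S5} | {S0,S2,S4}.
Split {S0,S2,S4} by δ(·,y) → {S0,S2} and {S4}.
Split {S0,S2} by δ(·,x) → {S0} and {S2}.
Stable partition: {S1,S5} | {S0} | {S4} | {S2} — 4 equivalence classes.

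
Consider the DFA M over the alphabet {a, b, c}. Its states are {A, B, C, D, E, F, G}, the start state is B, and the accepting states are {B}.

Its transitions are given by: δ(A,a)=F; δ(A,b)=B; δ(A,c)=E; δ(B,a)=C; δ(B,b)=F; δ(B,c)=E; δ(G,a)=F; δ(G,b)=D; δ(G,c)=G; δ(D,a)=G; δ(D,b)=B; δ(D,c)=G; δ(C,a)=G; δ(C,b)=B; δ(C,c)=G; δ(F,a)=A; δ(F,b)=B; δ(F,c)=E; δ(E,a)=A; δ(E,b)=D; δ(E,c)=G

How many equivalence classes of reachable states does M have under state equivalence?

P0 = {B} | {A,C,D,E,F,G}.
On input b, block {A,C,D,E,F,G} splits into {A,C,D,F} and {E,G}.
Refine {A,C,D,F} on symbol a: members go to different blocks, giving {A,F} and {C,D}.
No further refinement is possible. Final partition (4 blocks): {B} | {A,F} | {E,G} | {C,D}.

4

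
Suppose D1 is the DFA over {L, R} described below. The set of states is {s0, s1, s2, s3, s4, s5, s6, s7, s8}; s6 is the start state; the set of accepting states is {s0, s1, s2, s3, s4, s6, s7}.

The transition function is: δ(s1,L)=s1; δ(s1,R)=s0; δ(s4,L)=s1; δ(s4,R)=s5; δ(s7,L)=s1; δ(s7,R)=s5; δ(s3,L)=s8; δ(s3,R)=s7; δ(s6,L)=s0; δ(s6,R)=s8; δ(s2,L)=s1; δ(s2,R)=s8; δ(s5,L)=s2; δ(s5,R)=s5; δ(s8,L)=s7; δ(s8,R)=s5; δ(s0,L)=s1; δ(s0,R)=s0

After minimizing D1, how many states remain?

3

States {s3,s4} cannot be reached from the start state, so discard them.
Initial partition by acceptance: {s0,s1,s2,s6,s7} | {s5,s8}.
On input R, block {s0,s1,s2,s6,s7} splits into {s2,s6,s7} and {s0,s1}.
The partition is now stable with 3 blocks: {s2,s6,s7} | {s5,s8} | {s0,s1}.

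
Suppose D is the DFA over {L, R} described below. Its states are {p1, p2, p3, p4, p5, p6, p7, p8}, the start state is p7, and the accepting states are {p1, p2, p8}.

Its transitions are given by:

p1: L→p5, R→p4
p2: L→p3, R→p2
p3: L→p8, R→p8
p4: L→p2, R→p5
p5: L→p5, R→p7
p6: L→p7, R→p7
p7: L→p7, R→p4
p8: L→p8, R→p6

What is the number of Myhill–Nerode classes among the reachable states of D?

7

First remove the unreachable states {p1}; 7 states remain.
P0 = {p2,p8} | {p3,p4,p5,p6,p7}.
Split {p2,p8} by δ(·,L) → {p2} and {p8}.
Refine {p3,p4,p5,p6,p7} on symbol L: members go to different blocks, giving {p5,p6,p7} and {p3} and {p4}.
On input R, block {p5,p6,p7} splits into {p5,p6} and {p7}.
Split {p5,p6} by δ(·,L) → {p5} and {p6}.
No further refinement is possible. Final partition (7 blocks): {p2} | {p5} | {p8} | {p3} | {p4} | {p7} | {p6}.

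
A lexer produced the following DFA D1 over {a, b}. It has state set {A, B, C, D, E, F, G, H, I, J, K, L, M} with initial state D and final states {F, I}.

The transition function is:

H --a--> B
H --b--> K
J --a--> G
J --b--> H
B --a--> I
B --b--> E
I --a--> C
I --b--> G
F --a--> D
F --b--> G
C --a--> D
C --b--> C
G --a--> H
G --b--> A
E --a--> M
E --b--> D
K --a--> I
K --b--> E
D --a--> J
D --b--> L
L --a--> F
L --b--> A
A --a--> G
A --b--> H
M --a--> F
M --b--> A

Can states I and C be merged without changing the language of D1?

No

All states are reachable from the start state.
P0 = {F,I} | {A,B,C,D,E,G,H,J,K,L,M}.
Split {A,B,C,D,E,G,H,J,K,L,M} by δ(·,a) → {A,C,D,E,G,H,J} and {B,K,L,M}.
On input a, block {A,C,D,E,G,H,J} splits into {A,C,D,G,J} and {E,H}.
On input a, block {A,C,D,G,J} splits into {A,C,D,J} and {G}.
On input a, block {A,C,D,J} splits into {A,J} and {C,D}.
Refine {B,K,L,M} on symbol b: members go to different blocks, giving {B,K} and {L,M}.
On input a, block {E,H} splits into {E} and {H}.
Refine {C,D} on symbol a: members go to different blocks, giving {C} and {D}.
Refine {F,I} on symbol a: members go to different blocks, giving {F} and {I}.
The partition is now stable with 10 blocks: {F} | {A,J} | {B,K} | {E} | {G} | {C} | {L,M} | {H} | {D} | {I}.
I and C end up in different blocks, so they are distinguishable. For instance, the string 'ε' is accepted from only I.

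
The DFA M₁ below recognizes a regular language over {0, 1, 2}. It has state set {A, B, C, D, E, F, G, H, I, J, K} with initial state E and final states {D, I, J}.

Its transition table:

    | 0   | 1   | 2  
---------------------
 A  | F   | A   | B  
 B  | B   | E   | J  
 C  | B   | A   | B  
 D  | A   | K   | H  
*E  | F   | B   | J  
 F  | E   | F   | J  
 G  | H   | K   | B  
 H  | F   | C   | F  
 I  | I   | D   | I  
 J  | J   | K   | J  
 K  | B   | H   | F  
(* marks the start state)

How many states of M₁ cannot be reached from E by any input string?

BFS from E reaches {A, B, C, E, F, H, J, K}; the 3 state(s) D, G, I are never visited.

3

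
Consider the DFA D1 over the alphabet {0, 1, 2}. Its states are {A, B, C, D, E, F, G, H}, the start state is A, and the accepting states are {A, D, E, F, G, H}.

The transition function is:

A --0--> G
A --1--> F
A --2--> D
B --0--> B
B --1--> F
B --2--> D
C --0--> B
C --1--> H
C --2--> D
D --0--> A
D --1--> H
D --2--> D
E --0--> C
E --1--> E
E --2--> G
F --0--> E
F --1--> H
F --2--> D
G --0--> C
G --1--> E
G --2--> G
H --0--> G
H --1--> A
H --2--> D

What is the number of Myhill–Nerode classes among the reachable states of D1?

4

All states are reachable from the start state.
P0 = {A,D,E,F,G,H} | {B,C}.
Refine {A,D,E,F,G,H} on symbol 0: members go to different blocks, giving {A,D,F,H} and {E,G}.
Refine {A,D,F,H} on symbol 0: members go to different blocks, giving {A,F,H} and {D}.
No further refinement is possible. Final partition (4 blocks): {A,F,H} | {B,C} | {E,G} | {D}.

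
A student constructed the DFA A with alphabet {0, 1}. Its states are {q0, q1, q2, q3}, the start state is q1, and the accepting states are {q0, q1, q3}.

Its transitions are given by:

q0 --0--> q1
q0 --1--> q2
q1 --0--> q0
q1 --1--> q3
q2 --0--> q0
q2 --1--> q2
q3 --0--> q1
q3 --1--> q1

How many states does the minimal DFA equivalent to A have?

4

All states are reachable from the start state.
Initial partition by acceptance: {q0,q1,q3} | {q2}.
On input 1, block {q0,q1,q3} splits into {q1,q3} and {q0}.
Refine {q1,q3} on symbol 0: members go to different blocks, giving {q1} and {q3}.
No further refinement is possible. Final partition (4 blocks): {q1} | {q2} | {q0} | {q3}.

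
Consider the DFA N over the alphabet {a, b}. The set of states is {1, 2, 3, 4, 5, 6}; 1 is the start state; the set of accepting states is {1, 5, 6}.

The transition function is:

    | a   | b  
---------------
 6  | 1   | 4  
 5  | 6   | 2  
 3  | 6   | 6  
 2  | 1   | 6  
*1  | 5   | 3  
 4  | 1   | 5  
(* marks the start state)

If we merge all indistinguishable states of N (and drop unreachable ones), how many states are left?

Start with accepting vs non-accepting: {1,5,6} | {2,3,4}.
Stable partition: {1,5,6} | {2,3,4} — 2 equivalence classes.

2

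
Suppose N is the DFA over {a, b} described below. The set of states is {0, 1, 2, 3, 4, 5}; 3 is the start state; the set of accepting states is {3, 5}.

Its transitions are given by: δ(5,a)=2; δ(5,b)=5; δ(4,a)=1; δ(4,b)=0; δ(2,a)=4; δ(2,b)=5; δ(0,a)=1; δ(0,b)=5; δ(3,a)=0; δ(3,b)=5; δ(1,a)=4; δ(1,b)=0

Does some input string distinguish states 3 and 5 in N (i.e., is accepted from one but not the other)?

No

Every state is reachable, so we keep all 6.
Start with accepting vs non-accepting: {3,5} | {0,1,2,4}.
On input b, block {0,1,2,4} splits into {0,2} and {1,4}.
Stable partition: {3,5} | {0,2} | {1,4} — 3 equivalence classes.
3 and 5 lie in the same block of the stable partition, so they are equivalent — no string distinguishes them.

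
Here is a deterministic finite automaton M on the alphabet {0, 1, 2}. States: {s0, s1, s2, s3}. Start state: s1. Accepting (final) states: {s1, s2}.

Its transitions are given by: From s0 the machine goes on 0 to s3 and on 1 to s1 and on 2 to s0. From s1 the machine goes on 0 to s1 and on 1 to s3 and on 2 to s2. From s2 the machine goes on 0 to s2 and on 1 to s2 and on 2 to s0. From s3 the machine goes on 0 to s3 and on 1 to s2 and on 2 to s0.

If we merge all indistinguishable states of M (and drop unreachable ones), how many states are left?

4

All states are reachable from the start state.
P0 = {s1,s2} | {s0,s3}.
On input 1, block {s1,s2} splits into {s1} and {s2}.
Refine {s0,s3} on symbol 1: members go to different blocks, giving {s0} and {s3}.
No further refinement is possible. Final partition (4 blocks): {s1} | {s0} | {s2} | {s3}.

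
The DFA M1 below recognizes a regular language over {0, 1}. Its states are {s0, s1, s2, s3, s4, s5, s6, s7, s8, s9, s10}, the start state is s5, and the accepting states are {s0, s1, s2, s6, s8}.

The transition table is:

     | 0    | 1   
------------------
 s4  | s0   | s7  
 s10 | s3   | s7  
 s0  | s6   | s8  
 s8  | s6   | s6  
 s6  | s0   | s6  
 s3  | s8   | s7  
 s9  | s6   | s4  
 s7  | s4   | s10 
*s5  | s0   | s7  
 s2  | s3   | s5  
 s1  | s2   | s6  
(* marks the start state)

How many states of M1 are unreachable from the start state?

3

BFS from s5 reaches {s0, s3, s4, s5, s6, s7, s8, s10}; the 3 state(s) s1, s2, s9 are never visited.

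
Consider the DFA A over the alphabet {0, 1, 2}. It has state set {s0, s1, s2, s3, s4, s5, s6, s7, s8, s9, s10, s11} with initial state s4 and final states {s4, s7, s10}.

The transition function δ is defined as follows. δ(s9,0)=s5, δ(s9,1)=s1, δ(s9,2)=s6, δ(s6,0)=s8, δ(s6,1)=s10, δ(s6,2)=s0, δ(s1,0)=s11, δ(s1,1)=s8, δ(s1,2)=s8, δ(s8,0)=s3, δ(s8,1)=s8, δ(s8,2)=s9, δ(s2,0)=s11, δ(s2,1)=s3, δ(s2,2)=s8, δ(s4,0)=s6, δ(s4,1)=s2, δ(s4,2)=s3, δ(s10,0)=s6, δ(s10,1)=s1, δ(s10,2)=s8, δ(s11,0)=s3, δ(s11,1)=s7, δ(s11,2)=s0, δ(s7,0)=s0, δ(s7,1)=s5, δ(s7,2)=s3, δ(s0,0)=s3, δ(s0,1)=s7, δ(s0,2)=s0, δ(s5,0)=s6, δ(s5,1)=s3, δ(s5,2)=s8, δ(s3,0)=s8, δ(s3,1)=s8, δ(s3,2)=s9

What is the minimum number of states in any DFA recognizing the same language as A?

All states are reachable from the start state.
P0 = {s4,s7,s10} | {s0,s1,s2,s3,s5,s6,s8,s9,s11}.
Split {s0,s1,s2,s3,s5,s6,s8,s9,s11} by δ(·,1) → {s1,s2,s3,s5,s8,s9} and {s0,s6,s11}.
Split {s1,s2,s3,s5,s8,s9} by δ(·,0) → {s1,s2,s5} and {s3,s8,s9}.
On input 0, block {s3,s8,s9} splits into {s3,s8} and {s9}.
The partition is now stable with 5 blocks: {s4,s7,s10} | {s1,s2,s5} | {s0,s6,s11} | {s3,s8} | {s9}.

5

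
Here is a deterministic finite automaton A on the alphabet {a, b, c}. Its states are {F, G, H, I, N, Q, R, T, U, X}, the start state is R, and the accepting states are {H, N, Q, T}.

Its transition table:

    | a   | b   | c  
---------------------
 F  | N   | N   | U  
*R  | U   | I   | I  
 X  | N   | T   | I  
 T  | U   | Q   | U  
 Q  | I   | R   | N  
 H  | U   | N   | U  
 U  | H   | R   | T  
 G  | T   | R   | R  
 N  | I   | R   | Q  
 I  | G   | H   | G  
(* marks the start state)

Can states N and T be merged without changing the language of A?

States {F,X} cannot be reached from the start state, so discard them.
Start with accepting vs non-accepting: {H,N,Q,T} | {G,I,R,U}.
Split {H,N,Q,T} by δ(·,b) → {H,T} and {N,Q}.
Split {G,I,R,U} by δ(·,a) → {I,R} and {G,U}.
Split {I,R} by δ(·,b) → {I} and {R}.
Refine {G,U} on symbol c: members go to different blocks, giving {U} and {G}.
No further refinement is possible. Final partition (6 blocks): {H,T} | {I} | {N,Q} | {U} | {R} | {G}.
N and T end up in different blocks, so they are distinguishable. For instance, the string 'b' is accepted from only T.

No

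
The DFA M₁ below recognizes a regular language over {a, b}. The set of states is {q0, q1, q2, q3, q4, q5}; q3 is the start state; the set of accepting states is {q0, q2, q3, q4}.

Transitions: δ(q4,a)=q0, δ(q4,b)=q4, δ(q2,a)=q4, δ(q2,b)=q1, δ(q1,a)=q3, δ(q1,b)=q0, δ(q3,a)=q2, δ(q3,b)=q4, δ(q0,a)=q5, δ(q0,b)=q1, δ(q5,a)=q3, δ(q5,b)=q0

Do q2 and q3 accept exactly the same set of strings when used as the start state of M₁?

No

Every state is reachable, so we keep all 6.
Start with accepting vs non-accepting: {q0,q2,q3,q4} | {q1,q5}.
Split {q0,q2,q3,q4} by δ(·,a) → {q2,q3,q4} and {q0}.
Refine {q2,q3,q4} on symbol a: members go to different blocks, giving {q2,q3} and {q4}.
On input a, block {q2,q3} splits into {q2} and {q3}.
The partition is now stable with 5 blocks: {q2} | {q1,q5} | {q0} | {q4} | {q3}.
q2 and q3 end up in different blocks, so they are distinguishable. For instance, the string 'b' is accepted from only q3.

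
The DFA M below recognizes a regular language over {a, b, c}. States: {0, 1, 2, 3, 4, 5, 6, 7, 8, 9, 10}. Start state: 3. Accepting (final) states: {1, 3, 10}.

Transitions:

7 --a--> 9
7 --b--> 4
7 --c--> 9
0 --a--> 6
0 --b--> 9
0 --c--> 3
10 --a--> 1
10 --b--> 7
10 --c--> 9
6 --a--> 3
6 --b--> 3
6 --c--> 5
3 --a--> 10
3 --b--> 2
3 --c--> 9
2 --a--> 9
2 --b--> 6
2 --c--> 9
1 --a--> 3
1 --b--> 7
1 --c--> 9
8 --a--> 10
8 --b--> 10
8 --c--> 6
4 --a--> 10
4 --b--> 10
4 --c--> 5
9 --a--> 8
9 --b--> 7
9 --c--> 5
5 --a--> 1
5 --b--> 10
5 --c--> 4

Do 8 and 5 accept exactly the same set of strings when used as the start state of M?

Yes

First remove the unreachable states {0}; 10 states remain.
P0 = {1,3,10} | {2,4,5,6,7,8,9}.
On input a, block {2,4,5,6,7,8,9} splits into {4,5,6,8} and {2,7,9}.
On input a, block {2,7,9} splits into {2,7} and {9}.
No further refinement is possible. Final partition (4 blocks): {1,3,10} | {4,5,6,8} | {2,7} | {9}.
8 and 5 lie in the same block of the stable partition, so they are equivalent — no string distinguishes them.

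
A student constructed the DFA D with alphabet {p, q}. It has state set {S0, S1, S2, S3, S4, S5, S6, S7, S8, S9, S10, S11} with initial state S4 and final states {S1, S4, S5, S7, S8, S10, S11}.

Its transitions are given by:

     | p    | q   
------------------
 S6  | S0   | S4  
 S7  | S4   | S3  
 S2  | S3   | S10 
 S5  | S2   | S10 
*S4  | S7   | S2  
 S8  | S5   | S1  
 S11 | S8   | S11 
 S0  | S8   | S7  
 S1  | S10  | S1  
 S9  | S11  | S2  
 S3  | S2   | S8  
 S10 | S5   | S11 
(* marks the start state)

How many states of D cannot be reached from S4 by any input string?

No path from S4 leads to S0, S6, S9; the other 9 states are all reachable.

3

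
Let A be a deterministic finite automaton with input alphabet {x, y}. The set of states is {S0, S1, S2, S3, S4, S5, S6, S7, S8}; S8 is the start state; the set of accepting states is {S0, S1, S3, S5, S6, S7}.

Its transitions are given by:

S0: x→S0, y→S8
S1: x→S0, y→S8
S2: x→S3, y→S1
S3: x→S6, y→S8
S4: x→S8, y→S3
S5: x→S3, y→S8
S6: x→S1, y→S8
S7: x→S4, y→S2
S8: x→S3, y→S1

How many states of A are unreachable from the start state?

4

BFS from S8 reaches {S0, S1, S3, S6, S8}; the 4 state(s) S2, S4, S5, S7 are never visited.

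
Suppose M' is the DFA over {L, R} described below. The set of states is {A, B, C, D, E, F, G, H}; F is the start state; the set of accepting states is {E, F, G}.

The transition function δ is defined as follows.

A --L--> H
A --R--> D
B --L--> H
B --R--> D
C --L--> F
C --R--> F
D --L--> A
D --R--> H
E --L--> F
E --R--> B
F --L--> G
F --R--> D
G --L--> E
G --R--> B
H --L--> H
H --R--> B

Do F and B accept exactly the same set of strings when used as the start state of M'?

No

Reachable states from the start: {A,B,D,E,F,G,H}. Unreachable: {C} — drop them.
P0 = {E,F,G} | {A,B,D,H}.
The partition is now stable with 2 blocks: {E,F,G} | {A,B,D,H}.
F and B end up in different blocks, so they are distinguishable. For instance, the string 'ε' is accepted from only F.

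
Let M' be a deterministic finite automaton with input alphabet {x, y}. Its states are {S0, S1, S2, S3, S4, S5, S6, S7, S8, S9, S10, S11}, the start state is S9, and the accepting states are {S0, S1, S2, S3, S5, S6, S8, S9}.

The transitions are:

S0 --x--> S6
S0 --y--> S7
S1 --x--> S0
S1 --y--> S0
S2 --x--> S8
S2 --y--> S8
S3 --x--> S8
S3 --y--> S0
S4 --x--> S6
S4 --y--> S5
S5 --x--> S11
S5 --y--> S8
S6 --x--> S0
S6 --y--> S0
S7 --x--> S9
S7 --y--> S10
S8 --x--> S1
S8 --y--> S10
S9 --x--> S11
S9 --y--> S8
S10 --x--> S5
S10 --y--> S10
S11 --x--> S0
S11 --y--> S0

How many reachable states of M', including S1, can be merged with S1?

States {S2,S3,S4} cannot be reached from the start state, so discard them.
P0 = {S0,S1,S5,S6,S8,S9} | {S7,S10,S11}.
Split {S0,S1,S5,S6,S8,S9} by δ(·,x) → {S0,S1,S6,S8} and {S5,S9}.
Refine {S0,S1,S6,S8} on symbol y: members go to different blocks, giving {S0,S8} and {S1,S6}.
On input x, block {S7,S10,S11} splits into {S7,S10} and {S11}.
The partition is now stable with 5 blocks: {S0,S8} | {S7,S10} | {S5,S9} | {S1,S6} | {S11}.
State S1 belongs to the block {S1,S6}, which has 2 states.

2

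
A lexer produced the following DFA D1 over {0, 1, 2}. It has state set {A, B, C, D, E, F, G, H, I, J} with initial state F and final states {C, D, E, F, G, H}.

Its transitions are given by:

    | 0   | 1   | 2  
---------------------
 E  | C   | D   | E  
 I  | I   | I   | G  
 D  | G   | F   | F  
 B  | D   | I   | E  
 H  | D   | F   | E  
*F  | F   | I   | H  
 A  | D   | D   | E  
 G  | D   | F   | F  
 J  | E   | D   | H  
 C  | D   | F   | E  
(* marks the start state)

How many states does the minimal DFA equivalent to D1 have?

States {A,B,J} cannot be reached from the start state, so discard them.
P0 = {C,D,E,F,G,H} | {I}.
Refine {C,D,E,F,G,H} on symbol 1: members go to different blocks, giving {C,D,E,G,H} and {F}.
Split {C,D,E,G,H} by δ(·,1) → {C,D,G,H} and {E}.
Refine {C,D,G,H} on symbol 2: members go to different blocks, giving {C,H} and {D,G}.
Stable partition: {C,H} | {I} | {F} | {E} | {D,G} — 5 equivalence classes.

5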